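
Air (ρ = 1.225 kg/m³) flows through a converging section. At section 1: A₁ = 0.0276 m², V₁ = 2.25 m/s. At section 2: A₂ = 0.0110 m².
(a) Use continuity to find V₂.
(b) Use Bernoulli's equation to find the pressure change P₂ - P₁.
(a) Continuity: A₁V₁=A₂V₂ -> V₂=A₁V₁/A₂=0.0276*2.25/0.0110=5.65 m/s
(b) Bernoulli: P₂-P₁=0.5*rho*(V₁^2-V₂^2)/1000=0.5*1.225*(2.25^2-5.65^2)/1000=-0.01645 kPa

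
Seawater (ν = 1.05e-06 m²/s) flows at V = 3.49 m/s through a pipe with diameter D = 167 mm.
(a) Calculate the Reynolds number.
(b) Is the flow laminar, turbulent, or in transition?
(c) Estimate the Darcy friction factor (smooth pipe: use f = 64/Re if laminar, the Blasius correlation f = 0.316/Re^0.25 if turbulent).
(a) Re = V·D/ν = 3.49·0.167/1.05e-06 = 555080
(b) Flow regime: turbulent (Re > 4000)
(c) Friction factor: f = 0.316/Re^0.25 = 0.316/555080^0.25 = 0.01158 (Blasius is strictly valid for Re ≲ 1e5; used here as the smooth-pipe estimate the problem specifies)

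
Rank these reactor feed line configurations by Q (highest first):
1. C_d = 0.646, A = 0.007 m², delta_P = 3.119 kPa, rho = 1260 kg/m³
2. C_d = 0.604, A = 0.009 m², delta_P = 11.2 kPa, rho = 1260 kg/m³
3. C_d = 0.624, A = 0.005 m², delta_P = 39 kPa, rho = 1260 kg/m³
Case 1: Q = 10.06 L/s
Case 2: Q = 22.92 L/s
Case 3: Q = 24.55 L/s
Ranking (highest first): 3, 2, 1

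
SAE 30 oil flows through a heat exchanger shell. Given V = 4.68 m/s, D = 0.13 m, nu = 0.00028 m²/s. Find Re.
Formula: Re = \frac{V D}{\nu}
Re = 4.68·0.13/0.00028 = 2173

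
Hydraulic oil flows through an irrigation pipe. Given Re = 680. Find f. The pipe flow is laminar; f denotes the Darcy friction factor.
Formula: f = \frac{64}{Re}
f = 64/680 = 0.09412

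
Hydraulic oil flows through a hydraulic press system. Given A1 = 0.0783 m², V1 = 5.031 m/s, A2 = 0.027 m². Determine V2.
Formula: V_2 = \frac{A_1 V_1}{A_2}
V2 = 0.0783·5.031/0.027 = 14.59 m/s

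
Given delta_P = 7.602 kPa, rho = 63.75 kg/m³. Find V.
Formula: V = \sqrt{\frac{2 \Delta P}{\rho}}
V = √(2·(7.602·1000)/63.75) = 15.44 m/s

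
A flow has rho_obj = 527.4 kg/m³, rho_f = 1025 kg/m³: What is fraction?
Formula: f_{sub} = \frac{\rho_{obj}}{\rho_f}
fraction = 527.4/1025 = 0.5145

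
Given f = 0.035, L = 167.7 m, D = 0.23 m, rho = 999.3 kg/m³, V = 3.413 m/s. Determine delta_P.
Formula: \Delta P = f \frac{L}{D} \frac{\rho V^2}{2}
delta_P = 0.035·(167.7/0.23)·0.5·999.3·3.413²/1000 = 148.5 kPa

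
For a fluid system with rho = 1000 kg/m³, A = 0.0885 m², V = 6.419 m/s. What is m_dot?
Formula: \dot{m} = \rho A V
m_dot = 1000·0.0885·6.419 = 568.1 kg/s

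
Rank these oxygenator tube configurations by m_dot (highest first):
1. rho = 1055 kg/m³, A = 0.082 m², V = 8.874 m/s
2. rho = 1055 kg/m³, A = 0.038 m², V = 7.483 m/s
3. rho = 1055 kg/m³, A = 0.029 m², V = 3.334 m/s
Case 1: m_dot = 767.7 kg/s
Case 2: m_dot = 300 kg/s
Case 3: m_dot = 102 kg/s
Ranking (highest first): 1, 2, 3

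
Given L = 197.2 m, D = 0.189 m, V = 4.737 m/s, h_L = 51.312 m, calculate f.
Formula: h_L = f \frac{L}{D} \frac{V^2}{2g}
Substituting knowns: 51.312 = f·(197.2/0.189)·4.737²/(2·9.81)
Solving for f: f = 51.312·2·9.81/((197.2/0.189)·4.737²) = 0.043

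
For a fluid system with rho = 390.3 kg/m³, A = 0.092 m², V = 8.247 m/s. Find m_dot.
Formula: \dot{m} = \rho A V
m_dot = 390.3·0.092·8.247 = 296.1 kg/s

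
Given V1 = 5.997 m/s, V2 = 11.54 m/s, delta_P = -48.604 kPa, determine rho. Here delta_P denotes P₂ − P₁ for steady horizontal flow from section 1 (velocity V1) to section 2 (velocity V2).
Formula: \Delta P = \frac{1}{2} \rho (V_1^2 - V_2^2)
Substituting knowns: -48.604 = 0.5·rho·(5.997² − 11.54²)/1000
Solving for rho: rho = 2·(-48.604·1000)/(5.997² − 11.54²) = 1000 kg/m³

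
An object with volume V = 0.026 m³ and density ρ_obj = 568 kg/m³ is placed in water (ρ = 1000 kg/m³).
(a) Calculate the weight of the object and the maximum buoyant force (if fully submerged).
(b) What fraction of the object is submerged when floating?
(a) W=rho_obj*g*V=568*9.81*0.026=144.9 N; F_B(max)=rho*g*V=1000*9.81*0.026=255.1 N
(b) Floating fraction=rho_obj/rho=568/1000=0.568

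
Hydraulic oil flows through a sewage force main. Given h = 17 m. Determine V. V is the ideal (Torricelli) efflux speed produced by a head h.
Formula: V = \sqrt{2 g h}
V = √(2·9.81·17) = 18.26 m/s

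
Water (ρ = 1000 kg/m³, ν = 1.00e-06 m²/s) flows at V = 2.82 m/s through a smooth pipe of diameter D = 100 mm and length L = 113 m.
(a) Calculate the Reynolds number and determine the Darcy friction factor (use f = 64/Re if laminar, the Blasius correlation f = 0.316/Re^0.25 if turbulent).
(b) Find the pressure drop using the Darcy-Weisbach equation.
(a) Re = V·D/ν = 2.82·0.1/1.00e-06 = 282000 → turbulent (Re > 4000); f = 0.316/Re^0.25 = 0.316/282000^0.25 = 0.013713 (Blasius is strictly valid for Re ≲ 1e5; used here as the smooth-pipe estimate the problem specifies)
(b) Darcy-Weisbach: ΔP = f·(L/D)·½ρV²/1000 = 0.013713·(113/0.100)·½·1000·2.82²/1000 = 61.61 kPa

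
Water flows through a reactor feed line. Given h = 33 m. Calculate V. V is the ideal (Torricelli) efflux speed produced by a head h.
Formula: V = \sqrt{2 g h}
V = √(2·9.81·33) = 25.45 m/s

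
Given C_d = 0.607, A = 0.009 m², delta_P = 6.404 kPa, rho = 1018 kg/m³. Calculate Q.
Formula: Q = C_d A \sqrt{\frac{2 \Delta P}{\rho}}
Q = 0.607·0.009·√(2·(6.404·1000)/1018)·1000 = 19.38 L/s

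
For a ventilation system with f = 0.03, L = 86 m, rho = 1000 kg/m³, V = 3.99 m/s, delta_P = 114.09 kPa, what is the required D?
Formula: \Delta P = f \frac{L}{D} \frac{\rho V^2}{2}
Substituting knowns: 114.09 = 0.03·(86/D)·0.5·1000·3.99²/1000
Solving for D: D = 0.03·86·0.5·1000·3.99²/(114.09·1000) = 0.18 m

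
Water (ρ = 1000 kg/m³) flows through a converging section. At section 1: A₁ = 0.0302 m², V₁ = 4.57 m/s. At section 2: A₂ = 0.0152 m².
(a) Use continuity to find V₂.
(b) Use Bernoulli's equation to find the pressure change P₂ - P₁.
(a) Continuity: A₁V₁=A₂V₂ -> V₂=A₁V₁/A₂=0.0302*4.57/0.0152=9.08 m/s
(b) Bernoulli: P₂-P₁=0.5*rho*(V₁^2-V₂^2)/1000=0.5*1000*(4.57^2-9.08^2)/1000=-30.78 kPa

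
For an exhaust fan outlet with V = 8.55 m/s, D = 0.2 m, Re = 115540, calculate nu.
Formula: Re = \frac{V D}{\nu}
Substituting knowns: 115540 = 8.55·0.2/nu
Solving for nu: nu = 8.55·0.2/115540 = 1.480e-05 m²/s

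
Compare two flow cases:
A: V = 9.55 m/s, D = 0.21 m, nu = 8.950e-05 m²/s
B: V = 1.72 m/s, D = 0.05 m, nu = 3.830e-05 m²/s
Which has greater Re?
Re(A) = 22408, Re(B) = 2245. Answer: A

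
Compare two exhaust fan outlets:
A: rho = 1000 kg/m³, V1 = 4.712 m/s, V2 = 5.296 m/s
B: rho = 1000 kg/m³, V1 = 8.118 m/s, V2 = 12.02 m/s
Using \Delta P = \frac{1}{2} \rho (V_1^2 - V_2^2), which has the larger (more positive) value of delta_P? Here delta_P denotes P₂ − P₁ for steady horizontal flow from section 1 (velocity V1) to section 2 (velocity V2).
delta_P(A) = -2.922 kPa, delta_P(B) = -39.29 kPa. Answer: A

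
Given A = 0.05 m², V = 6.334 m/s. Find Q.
Formula: Q = A V
Q = 0.05·6.334·1000 = 316.7 L/s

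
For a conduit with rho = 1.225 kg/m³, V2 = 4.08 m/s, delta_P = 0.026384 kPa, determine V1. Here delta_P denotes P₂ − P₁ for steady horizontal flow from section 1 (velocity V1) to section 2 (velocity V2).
Formula: \Delta P = \frac{1}{2} \rho (V_1^2 - V_2^2)
Substituting knowns: 0.026384 = 0.5·1.225·(V1² − 4.08²)/1000
Solving for V1: V1 = √(4.08² + 2·(0.026384·1000)/1.225) = 7.728 m/s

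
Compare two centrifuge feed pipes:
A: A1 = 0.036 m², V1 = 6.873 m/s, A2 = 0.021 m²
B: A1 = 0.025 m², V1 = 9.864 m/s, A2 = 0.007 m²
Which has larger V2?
V2(A) = 11.78 m/s, V2(B) = 35.23 m/s. Answer: B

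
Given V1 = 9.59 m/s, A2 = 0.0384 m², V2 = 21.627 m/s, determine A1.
Formula: V_2 = \frac{A_1 V_1}{A_2}
Substituting knowns: 21.627 = A1·9.59/0.0384
Solving for A1: A1 = 21.627·0.0384/9.59 = 0.0866 m²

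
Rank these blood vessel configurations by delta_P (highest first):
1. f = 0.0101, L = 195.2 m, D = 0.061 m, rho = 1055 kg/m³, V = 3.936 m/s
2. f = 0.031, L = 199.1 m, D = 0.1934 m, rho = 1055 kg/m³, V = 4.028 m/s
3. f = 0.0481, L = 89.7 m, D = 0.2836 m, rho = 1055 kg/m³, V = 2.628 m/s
Case 1: delta_P = 264.1 kPa
Case 2: delta_P = 273.1 kPa
Case 3: delta_P = 55.42 kPa
Ranking (highest first): 2, 1, 3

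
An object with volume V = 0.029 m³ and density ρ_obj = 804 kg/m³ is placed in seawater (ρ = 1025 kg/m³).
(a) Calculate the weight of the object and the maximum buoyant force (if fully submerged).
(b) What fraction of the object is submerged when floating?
(a) W=rho_obj*g*V=804*9.81*0.029=228.7 N; F_B(max)=rho*g*V=1025*9.81*0.029=291.6 N
(b) Floating fraction=rho_obj/rho=804/1025=0.784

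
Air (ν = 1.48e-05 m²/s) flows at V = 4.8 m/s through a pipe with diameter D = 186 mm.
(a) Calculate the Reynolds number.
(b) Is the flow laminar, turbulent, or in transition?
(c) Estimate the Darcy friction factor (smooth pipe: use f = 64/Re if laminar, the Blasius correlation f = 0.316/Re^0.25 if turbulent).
(a) Re = V·D/ν = 4.8·0.186/1.48e-05 = 60324
(b) Flow regime: turbulent (Re > 4000)
(c) Friction factor: f = 0.316/Re^0.25 = 0.316/60324^0.25 = 0.02016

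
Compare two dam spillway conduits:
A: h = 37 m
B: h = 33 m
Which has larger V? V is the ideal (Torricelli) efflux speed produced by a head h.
V(A) = 26.94 m/s, V(B) = 25.45 m/s. Answer: A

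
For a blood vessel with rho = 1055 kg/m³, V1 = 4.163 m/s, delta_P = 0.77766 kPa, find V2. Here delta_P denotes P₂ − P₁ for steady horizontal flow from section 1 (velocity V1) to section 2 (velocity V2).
Formula: \Delta P = \frac{1}{2} \rho (V_1^2 - V_2^2)
Substituting knowns: 0.77766 = 0.5·1055·(4.163² − V2²)/1000
Solving for V2: V2 = √(4.163² − 2·(0.77766·1000)/1055) = 3.982 m/s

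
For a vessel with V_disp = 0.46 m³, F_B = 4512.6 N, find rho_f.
Formula: F_B = \rho_f g V_{disp}
Substituting knowns: 4512.6 = rho_f·9.81·0.46
Solving for rho_f: rho_f = 4512.6/(9.81·0.46) = 1000 kg/m³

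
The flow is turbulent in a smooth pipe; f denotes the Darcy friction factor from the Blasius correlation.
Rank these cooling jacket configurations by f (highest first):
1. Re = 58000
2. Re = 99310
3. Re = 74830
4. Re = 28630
Case 1: f = 0.02036
Case 2: f = 0.0178
Case 3: f = 0.01911
Case 4: f = 0.02429
Ranking (highest first): 4, 1, 3, 2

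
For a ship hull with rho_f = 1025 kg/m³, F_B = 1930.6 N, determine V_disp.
Formula: F_B = \rho_f g V_{disp}
Substituting knowns: 1930.6 = 1025·9.81·V_disp
Solving for V_disp: V_disp = 1930.6/(1025·9.81) = 0.192 m³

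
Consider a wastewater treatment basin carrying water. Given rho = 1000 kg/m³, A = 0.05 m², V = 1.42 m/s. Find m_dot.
Formula: \dot{m} = \rho A V
m_dot = 1000·0.05·1.42 = 71 kg/s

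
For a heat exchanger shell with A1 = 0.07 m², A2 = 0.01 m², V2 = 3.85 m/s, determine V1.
Formula: V_2 = \frac{A_1 V_1}{A_2}
Substituting knowns: 3.85 = 0.07·V1/0.01
Solving for V1: V1 = 3.85·0.01/0.07 = 0.55 m/s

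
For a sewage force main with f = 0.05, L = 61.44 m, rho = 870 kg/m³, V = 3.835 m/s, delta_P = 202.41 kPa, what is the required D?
Formula: \Delta P = f \frac{L}{D} \frac{\rho V^2}{2}
Substituting knowns: 202.41 = 0.05·(61.44/D)·0.5·870·3.835²/1000
Solving for D: D = 0.05·61.44·0.5·870·3.835²/(202.41·1000) = 0.0971 m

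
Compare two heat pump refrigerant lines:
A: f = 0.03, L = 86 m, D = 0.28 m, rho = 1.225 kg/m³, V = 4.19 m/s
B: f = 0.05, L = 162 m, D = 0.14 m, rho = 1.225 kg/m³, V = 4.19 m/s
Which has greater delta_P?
delta_P(A) = 0.09908 kPa, delta_P(B) = 0.6221 kPa. Answer: B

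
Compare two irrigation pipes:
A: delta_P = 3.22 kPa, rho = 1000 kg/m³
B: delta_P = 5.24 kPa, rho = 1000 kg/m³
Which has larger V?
V(A) = 2.538 m/s, V(B) = 3.237 m/s. Answer: B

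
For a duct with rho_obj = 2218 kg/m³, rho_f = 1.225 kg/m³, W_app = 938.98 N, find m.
Formula: W_{app} = mg\left(1 - \frac{\rho_f}{\rho_{obj}}\right)
Substituting knowns: 938.98 = m·9.81·(1 − 1.225/2218)
Solving for m: m = 938.98/(9.81·(1 − 1.225/2218)) = 95.77 kg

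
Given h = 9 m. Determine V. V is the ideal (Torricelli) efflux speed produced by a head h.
Formula: V = \sqrt{2 g h}
V = √(2·9.81·9) = 13.29 m/s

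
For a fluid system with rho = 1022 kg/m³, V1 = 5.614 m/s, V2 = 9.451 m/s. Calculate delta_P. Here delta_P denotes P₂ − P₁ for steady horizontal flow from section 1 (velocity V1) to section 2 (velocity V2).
Formula: \Delta P = \frac{1}{2} \rho (V_1^2 - V_2^2)
delta_P = 0.5·1022·(5.614² − 9.451²)/1000 = -29.54 kPa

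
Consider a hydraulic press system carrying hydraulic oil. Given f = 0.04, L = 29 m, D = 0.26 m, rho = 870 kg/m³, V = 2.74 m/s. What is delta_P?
Formula: \Delta P = f \frac{L}{D} \frac{\rho V^2}{2}
delta_P = 0.04·(29/0.26)·0.5·870·2.74²/1000 = 14.57 kPa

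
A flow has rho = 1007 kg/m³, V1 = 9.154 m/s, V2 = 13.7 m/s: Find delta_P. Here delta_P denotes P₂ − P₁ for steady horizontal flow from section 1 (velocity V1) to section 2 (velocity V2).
Formula: \Delta P = \frac{1}{2} \rho (V_1^2 - V_2^2)
delta_P = 0.5·1007·(9.154² − 13.7²)/1000 = -52.31 kPa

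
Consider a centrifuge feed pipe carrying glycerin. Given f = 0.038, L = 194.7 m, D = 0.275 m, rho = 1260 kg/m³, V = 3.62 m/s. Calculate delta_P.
Formula: \Delta P = f \frac{L}{D} \frac{\rho V^2}{2}
delta_P = 0.038·(194.7/0.275)·0.5·1260·3.62²/1000 = 222.1 kPa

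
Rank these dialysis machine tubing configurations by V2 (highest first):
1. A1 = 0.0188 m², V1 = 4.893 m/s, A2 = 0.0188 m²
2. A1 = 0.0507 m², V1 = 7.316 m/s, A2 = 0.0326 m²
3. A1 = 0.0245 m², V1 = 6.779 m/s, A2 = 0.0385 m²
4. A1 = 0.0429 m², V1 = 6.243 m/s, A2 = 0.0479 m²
Case 1: V2 = 4.893 m/s
Case 2: V2 = 11.38 m/s
Case 3: V2 = 4.314 m/s
Case 4: V2 = 5.591 m/s
Ranking (highest first): 2, 4, 1, 3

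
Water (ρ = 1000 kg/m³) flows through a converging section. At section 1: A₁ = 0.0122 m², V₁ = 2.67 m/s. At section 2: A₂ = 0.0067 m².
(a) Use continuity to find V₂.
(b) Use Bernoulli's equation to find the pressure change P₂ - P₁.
(a) Continuity: A₁V₁=A₂V₂ -> V₂=A₁V₁/A₂=0.0122*2.67/0.0067=4.86 m/s
(b) Bernoulli: P₂-P₁=0.5*rho*(V₁^2-V₂^2)/1000=0.5*1000*(2.67^2-4.86^2)/1000=-8.245 kPa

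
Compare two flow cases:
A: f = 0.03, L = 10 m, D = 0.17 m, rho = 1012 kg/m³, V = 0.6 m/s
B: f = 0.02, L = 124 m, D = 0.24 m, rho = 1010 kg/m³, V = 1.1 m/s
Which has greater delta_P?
delta_P(A) = 0.3215 kPa, delta_P(B) = 6.314 kPa. Answer: B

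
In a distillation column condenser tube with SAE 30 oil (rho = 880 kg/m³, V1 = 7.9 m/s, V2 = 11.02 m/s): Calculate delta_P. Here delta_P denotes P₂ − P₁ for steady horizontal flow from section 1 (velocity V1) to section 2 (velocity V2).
Formula: \Delta P = \frac{1}{2} \rho (V_1^2 - V_2^2)
delta_P = 0.5·880·(7.9² − 11.02²)/1000 = -25.97 kPa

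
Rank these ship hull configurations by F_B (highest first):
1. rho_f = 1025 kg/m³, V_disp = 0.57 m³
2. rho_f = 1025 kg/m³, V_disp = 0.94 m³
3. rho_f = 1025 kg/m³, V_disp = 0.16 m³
Case 1: F_B = 5731 N
Case 2: F_B = 9452 N
Case 3: F_B = 1609 N
Ranking (highest first): 2, 1, 3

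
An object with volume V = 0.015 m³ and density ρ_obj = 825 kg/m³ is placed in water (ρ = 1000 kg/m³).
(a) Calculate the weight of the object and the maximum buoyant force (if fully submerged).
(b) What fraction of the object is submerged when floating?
(a) W=rho_obj*g*V=825*9.81*0.015=121.4 N; F_B(max)=rho*g*V=1000*9.81*0.015=147.2 N
(b) Floating fraction=rho_obj/rho=825/1000=0.825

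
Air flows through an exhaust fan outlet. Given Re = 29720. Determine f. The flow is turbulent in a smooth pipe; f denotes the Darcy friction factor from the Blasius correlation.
Formula: f = \frac{0.316}{Re^{0.25}}
f = 0.316/29720^0.25 = 0.02407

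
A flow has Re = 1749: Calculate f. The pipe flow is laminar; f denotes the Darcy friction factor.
Formula: f = \frac{64}{Re}
f = 64/1749 = 0.03659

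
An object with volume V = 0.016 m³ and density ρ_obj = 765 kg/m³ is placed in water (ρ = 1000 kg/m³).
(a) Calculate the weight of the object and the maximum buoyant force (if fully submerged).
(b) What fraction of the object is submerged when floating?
(a) W=rho_obj*g*V=765*9.81*0.016=120.1 N; F_B(max)=rho*g*V=1000*9.81*0.016=157.0 N
(b) Floating fraction=rho_obj/rho=765/1000=0.765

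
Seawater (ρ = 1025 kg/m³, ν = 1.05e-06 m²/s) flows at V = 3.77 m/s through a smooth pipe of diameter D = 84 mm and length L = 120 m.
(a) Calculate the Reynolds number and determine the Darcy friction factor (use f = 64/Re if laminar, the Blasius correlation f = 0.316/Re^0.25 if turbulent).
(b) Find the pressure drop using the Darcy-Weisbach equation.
(a) Re = V·D/ν = 3.77·0.084/1.05e-06 = 301600 → turbulent (Re > 4000); f = 0.316/Re^0.25 = 0.316/301600^0.25 = 0.013484 (Blasius is strictly valid for Re ≲ 1e5; used here as the smooth-pipe estimate the problem specifies)
(b) Darcy-Weisbach: ΔP = f·(L/D)·½ρV²/1000 = 0.013484·(120/0.084)·½·1025·3.77²/1000 = 140.3 kPa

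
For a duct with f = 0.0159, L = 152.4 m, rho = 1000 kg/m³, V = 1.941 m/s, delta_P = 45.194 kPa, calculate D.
Formula: \Delta P = f \frac{L}{D} \frac{\rho V^2}{2}
Substituting knowns: 45.194 = 0.0159·(152.4/D)·0.5·1000·1.941²/1000
Solving for D: D = 0.0159·152.4·0.5·1000·1.941²/(45.194·1000) = 0.101 m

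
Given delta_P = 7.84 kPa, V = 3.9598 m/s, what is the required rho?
Formula: V = \sqrt{\frac{2 \Delta P}{\rho}}
Substituting knowns: 3.9598 = √(2·(7.84·1000)/rho)
Solving for rho: rho = 2·(7.84·1000)/3.9598² = 1000 kg/m³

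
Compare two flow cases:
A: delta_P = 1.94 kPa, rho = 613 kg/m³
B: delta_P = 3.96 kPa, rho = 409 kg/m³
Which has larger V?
V(A) = 2.516 m/s, V(B) = 4.4 m/s. Answer: B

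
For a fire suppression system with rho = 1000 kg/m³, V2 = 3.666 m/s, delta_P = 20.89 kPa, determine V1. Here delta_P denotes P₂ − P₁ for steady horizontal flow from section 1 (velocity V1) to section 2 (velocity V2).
Formula: \Delta P = \frac{1}{2} \rho (V_1^2 - V_2^2)
Substituting knowns: 20.89 = 0.5·1000·(V1² − 3.666²)/1000
Solving for V1: V1 = √(3.666² + 2·(20.89·1000)/1000) = 7.431 m/s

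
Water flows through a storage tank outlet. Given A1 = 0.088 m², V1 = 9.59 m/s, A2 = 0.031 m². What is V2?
Formula: V_2 = \frac{A_1 V_1}{A_2}
V2 = 0.088·9.59/0.031 = 27.22 m/s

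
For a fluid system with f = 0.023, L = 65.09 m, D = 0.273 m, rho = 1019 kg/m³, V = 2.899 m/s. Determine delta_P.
Formula: \Delta P = f \frac{L}{D} \frac{\rho V^2}{2}
delta_P = 0.023·(65.09/0.273)·0.5·1019·2.899²/1000 = 23.48 kPa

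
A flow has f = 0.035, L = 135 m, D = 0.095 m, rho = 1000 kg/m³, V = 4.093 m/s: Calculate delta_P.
Formula: \Delta P = f \frac{L}{D} \frac{\rho V^2}{2}
delta_P = 0.035·(135/0.095)·0.5·1000·4.093²/1000 = 416.6 kPa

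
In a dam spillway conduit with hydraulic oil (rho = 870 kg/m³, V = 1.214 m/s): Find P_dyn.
Formula: P_{dyn} = \frac{1}{2} \rho V^2
P_dyn = 0.5·870·1.214²/1000 = 0.6411 kPa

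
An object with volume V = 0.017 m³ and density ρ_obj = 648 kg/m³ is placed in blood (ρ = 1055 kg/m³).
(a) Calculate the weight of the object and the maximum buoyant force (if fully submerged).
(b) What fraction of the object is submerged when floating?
(a) W=rho_obj*g*V=648*9.81*0.017=108.1 N; F_B(max)=rho*g*V=1055*9.81*0.017=175.9 N
(b) Floating fraction=rho_obj/rho=648/1055=0.614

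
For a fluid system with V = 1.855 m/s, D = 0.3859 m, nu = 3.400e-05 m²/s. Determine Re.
Formula: Re = \frac{V D}{\nu}
Re = 1.855·0.3859/3.400e-05 = 21054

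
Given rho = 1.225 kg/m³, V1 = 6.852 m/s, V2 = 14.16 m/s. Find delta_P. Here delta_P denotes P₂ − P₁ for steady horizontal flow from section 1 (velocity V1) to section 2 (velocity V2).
Formula: \Delta P = \frac{1}{2} \rho (V_1^2 - V_2^2)
delta_P = 0.5·1.225·(6.852² − 14.16²)/1000 = -0.09405 kPa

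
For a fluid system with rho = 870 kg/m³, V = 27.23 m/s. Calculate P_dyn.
Formula: P_{dyn} = \frac{1}{2} \rho V^2
P_dyn = 0.5·870·27.23²/1000 = 322.5 kPa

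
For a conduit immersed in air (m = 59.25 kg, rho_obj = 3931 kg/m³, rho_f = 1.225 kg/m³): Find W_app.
Formula: W_{app} = mg\left(1 - \frac{\rho_f}{\rho_{obj}}\right)
W_app = 59.25·9.81·(1 − 1.225/3931) = 581.1 N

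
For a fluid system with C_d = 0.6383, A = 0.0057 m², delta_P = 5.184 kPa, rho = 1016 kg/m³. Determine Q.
Formula: Q = C_d A \sqrt{\frac{2 \Delta P}{\rho}}
Q = 0.6383·0.0057·√(2·(5.184·1000)/1016)·1000 = 11.62 L/s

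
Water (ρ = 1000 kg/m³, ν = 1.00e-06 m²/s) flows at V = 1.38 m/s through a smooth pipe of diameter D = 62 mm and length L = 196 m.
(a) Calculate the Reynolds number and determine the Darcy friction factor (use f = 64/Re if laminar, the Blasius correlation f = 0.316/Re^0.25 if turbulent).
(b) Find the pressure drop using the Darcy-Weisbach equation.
(a) Re = V·D/ν = 1.38·0.062/1.00e-06 = 85560 → turbulent (Re > 4000); f = 0.316/Re^0.25 = 0.316/85560^0.25 = 0.018476
(b) Darcy-Weisbach: ΔP = f·(L/D)·½ρV²/1000 = 0.018476·(196/0.062)·½·1000·1.38²/1000 = 55.62 kPa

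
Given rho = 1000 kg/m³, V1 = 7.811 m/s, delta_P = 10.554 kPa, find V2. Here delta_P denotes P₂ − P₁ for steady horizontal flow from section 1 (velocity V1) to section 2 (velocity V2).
Formula: \Delta P = \frac{1}{2} \rho (V_1^2 - V_2^2)
Substituting knowns: 10.554 = 0.5·1000·(7.811² − V2²)/1000
Solving for V2: V2 = √(7.811² − 2·(10.554·1000)/1000) = 6.317 m/s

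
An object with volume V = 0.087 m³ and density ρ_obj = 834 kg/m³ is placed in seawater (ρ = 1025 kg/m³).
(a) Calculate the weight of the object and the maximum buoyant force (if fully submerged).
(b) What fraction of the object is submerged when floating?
(a) W=rho_obj*g*V=834*9.81*0.087=711.8 N; F_B(max)=rho*g*V=1025*9.81*0.087=874.8 N
(b) Floating fraction=rho_obj/rho=834/1025=0.814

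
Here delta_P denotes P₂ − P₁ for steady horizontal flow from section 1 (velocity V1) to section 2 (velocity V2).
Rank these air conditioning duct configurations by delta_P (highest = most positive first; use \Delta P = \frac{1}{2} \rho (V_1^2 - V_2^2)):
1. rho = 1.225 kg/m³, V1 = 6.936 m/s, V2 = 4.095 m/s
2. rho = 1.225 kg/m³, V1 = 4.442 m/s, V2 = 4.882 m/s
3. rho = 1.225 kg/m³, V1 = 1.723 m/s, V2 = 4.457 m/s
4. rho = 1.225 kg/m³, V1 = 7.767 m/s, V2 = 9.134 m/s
Case 1: delta_P = 0.0192 kPa
Case 2: delta_P = -0.002513 kPa
Case 3: delta_P = -0.01035 kPa
Case 4: delta_P = -0.01415 kPa
Ranking (highest first): 1, 2, 3, 4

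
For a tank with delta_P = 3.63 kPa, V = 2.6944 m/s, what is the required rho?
Formula: V = \sqrt{\frac{2 \Delta P}{\rho}}
Substituting knowns: 2.6944 = √(2·(3.63·1000)/rho)
Solving for rho: rho = 2·(3.63·1000)/2.6944² = 1000 kg/m³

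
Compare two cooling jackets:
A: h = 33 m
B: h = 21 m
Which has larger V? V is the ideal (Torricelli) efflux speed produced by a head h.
V(A) = 25.45 m/s, V(B) = 20.3 m/s. Answer: A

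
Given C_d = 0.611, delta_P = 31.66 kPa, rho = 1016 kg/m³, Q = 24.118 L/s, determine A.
Formula: Q = C_d A \sqrt{\frac{2 \Delta P}{\rho}}
Substituting knowns: 24.118 = 0.611·A·√(2·(31.66·1000)/1016)·1000
Solving for A: A = (24.118/1000)/(0.611·√(2·(31.66·1000)/1016)) = 0.005 m²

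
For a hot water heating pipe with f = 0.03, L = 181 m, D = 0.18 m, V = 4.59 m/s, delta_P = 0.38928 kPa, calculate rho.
Formula: \Delta P = f \frac{L}{D} \frac{\rho V^2}{2}
Substituting knowns: 0.38928 = 0.03·(181/0.18)·0.5·rho·4.59²/1000
Solving for rho: rho = (0.38928·1000)/(0.03·(181/0.18)·0.5·4.59²) = 1.225 kg/m³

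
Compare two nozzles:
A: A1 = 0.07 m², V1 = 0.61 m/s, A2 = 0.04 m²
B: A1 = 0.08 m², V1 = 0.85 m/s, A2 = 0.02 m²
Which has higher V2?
V2(A) = 1.068 m/s, V2(B) = 3.4 m/s. Answer: B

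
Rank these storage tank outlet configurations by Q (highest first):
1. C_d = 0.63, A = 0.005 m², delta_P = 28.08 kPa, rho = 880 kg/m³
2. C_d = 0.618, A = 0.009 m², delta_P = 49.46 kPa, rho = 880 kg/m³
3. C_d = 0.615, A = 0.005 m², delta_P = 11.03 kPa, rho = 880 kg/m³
Case 1: Q = 25.16 L/s
Case 2: Q = 58.97 L/s
Case 3: Q = 15.4 L/s
Ranking (highest first): 2, 1, 3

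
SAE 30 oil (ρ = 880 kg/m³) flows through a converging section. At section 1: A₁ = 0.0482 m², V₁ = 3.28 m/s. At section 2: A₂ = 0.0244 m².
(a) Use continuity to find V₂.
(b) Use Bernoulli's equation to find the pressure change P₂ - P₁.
(a) Continuity: A₁V₁=A₂V₂ -> V₂=A₁V₁/A₂=0.0482*3.28/0.0244=6.48 m/s
(b) Bernoulli: P₂-P₁=0.5*rho*(V₁^2-V₂^2)/1000=0.5*880*(3.28^2-6.48^2)/1000=-13.74 kPa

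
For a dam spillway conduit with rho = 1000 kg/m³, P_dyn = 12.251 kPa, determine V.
Formula: P_{dyn} = \frac{1}{2} \rho V^2
Substituting knowns: 12.251 = 0.5·1000·V²/1000
Solving for V: V = √(2·(12.251·1000)/1000) = 4.95 m/s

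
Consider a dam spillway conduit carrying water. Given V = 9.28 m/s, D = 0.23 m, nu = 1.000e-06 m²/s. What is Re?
Formula: Re = \frac{V D}{\nu}
Re = 9.28·0.23/1.000e-06 = 2.134e+06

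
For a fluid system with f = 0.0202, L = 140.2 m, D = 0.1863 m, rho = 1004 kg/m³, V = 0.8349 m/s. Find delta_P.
Formula: \Delta P = f \frac{L}{D} \frac{\rho V^2}{2}
delta_P = 0.0202·(140.2/0.1863)·0.5·1004·0.8349²/1000 = 5.319 kPa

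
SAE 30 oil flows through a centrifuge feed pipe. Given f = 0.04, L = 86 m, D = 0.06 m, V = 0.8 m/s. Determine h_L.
Formula: h_L = f \frac{L}{D} \frac{V^2}{2g}
h_L = 0.04·(86/0.06)·0.8²/(2·9.81) = 1.87 m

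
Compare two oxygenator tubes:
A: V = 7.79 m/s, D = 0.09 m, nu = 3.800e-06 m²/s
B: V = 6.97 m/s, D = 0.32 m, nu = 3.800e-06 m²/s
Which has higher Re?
Re(A) = 184500, Re(B) = 586947. Answer: B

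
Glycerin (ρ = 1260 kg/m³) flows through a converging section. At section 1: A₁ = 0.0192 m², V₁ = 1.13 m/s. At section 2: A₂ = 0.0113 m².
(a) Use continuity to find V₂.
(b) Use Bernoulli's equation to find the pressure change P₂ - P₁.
(a) Continuity: A₁V₁=A₂V₂ -> V₂=A₁V₁/A₂=0.0192*1.13/0.0113=1.92 m/s
(b) Bernoulli: P₂-P₁=0.5*rho*(V₁^2-V₂^2)/1000=0.5*1260*(1.13^2-1.92^2)/1000=-1.518 kPa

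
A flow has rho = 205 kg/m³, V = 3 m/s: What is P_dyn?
Formula: P_{dyn} = \frac{1}{2} \rho V^2
P_dyn = 0.5·205·3²/1000 = 0.9225 kPa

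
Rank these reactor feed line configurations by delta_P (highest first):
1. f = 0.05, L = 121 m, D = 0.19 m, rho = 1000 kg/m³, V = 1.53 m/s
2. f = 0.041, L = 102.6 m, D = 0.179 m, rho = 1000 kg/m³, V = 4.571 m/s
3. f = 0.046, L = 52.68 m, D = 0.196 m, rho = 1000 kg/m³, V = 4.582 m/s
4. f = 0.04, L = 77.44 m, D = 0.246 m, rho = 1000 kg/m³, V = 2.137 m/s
Case 1: delta_P = 37.27 kPa
Case 2: delta_P = 245.5 kPa
Case 3: delta_P = 129.8 kPa
Case 4: delta_P = 28.75 kPa
Ranking (highest first): 2, 3, 1, 4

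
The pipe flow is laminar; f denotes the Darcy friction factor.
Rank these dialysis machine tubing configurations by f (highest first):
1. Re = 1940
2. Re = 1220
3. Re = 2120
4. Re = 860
Case 1: f = 0.03299
Case 2: f = 0.05246
Case 3: f = 0.03019
Case 4: f = 0.07442
Ranking (highest first): 4, 2, 1, 3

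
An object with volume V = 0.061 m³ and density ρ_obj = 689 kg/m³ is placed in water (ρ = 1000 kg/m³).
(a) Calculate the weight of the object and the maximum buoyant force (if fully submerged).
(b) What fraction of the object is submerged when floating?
(a) W=rho_obj*g*V=689*9.81*0.061=412.3 N; F_B(max)=rho*g*V=1000*9.81*0.061=598.4 N
(b) Floating fraction=rho_obj/rho=689/1000=0.689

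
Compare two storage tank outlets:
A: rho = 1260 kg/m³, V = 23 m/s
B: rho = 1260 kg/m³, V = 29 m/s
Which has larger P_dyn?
P_dyn(A) = 333.3 kPa, P_dyn(B) = 529.8 kPa. Answer: B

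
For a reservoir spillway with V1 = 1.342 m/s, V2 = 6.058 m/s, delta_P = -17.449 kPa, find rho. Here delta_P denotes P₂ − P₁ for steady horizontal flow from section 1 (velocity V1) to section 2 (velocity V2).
Formula: \Delta P = \frac{1}{2} \rho (V_1^2 - V_2^2)
Substituting knowns: -17.449 = 0.5·rho·(1.342² − 6.058²)/1000
Solving for rho: rho = 2·(-17.449·1000)/(1.342² − 6.058²) = 1000 kg/m³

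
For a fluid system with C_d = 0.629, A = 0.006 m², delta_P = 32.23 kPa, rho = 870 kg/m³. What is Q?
Formula: Q = C_d A \sqrt{\frac{2 \Delta P}{\rho}}
Q = 0.629·0.006·√(2·(32.23·1000)/870)·1000 = 32.49 L/s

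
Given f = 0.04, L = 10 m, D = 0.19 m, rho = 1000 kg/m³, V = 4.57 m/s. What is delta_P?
Formula: \Delta P = f \frac{L}{D} \frac{\rho V^2}{2}
delta_P = 0.04·(10/0.19)·0.5·1000·4.57²/1000 = 21.98 kPa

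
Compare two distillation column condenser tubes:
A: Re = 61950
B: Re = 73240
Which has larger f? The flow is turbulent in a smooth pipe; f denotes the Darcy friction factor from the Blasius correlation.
f(A) = 0.02003, f(B) = 0.01921. Answer: A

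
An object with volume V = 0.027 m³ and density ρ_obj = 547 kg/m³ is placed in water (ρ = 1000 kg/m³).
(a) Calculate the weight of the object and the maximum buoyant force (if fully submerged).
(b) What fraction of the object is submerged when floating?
(a) W=rho_obj*g*V=547*9.81*0.027=144.9 N; F_B(max)=rho*g*V=1000*9.81*0.027=264.9 N
(b) Floating fraction=rho_obj/rho=547/1000=0.547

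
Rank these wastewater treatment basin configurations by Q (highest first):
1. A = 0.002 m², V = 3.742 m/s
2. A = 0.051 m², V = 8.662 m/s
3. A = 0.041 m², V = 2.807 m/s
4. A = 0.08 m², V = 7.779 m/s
Case 1: Q = 7.484 L/s
Case 2: Q = 441.8 L/s
Case 3: Q = 115.1 L/s
Case 4: Q = 622.3 L/s
Ranking (highest first): 4, 2, 3, 1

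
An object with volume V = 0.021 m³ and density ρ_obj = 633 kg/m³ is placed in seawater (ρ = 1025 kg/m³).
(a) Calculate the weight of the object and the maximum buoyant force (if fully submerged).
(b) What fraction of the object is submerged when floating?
(a) W=rho_obj*g*V=633*9.81*0.021=130.4 N; F_B(max)=rho*g*V=1025*9.81*0.021=211.2 N
(b) Floating fraction=rho_obj/rho=633/1025=0.618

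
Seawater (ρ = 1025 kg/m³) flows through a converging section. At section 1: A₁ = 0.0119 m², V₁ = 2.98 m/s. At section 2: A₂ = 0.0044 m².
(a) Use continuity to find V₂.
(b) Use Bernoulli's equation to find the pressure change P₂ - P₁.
(a) Continuity: A₁V₁=A₂V₂ -> V₂=A₁V₁/A₂=0.0119*2.98/0.0044=8.06 m/s
(b) Bernoulli: P₂-P₁=0.5*rho*(V₁^2-V₂^2)/1000=0.5*1025*(2.98^2-8.06^2)/1000=-28.74 kPa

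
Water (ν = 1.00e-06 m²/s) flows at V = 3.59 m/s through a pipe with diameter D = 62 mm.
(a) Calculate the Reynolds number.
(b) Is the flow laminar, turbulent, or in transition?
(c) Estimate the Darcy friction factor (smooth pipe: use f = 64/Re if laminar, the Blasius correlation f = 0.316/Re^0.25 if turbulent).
(a) Re = V·D/ν = 3.59·0.062/1.00e-06 = 222580
(b) Flow regime: turbulent (Re > 4000)
(c) Friction factor: f = 0.316/Re^0.25 = 0.316/222580^0.25 = 0.01455 (Blasius is strictly valid for Re ≲ 1e5; used here as the smooth-pipe estimate the problem specifies)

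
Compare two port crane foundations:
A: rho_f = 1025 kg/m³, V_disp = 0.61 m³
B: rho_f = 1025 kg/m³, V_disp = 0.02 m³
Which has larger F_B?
F_B(A) = 6134 N, F_B(B) = 201.1 N. Answer: A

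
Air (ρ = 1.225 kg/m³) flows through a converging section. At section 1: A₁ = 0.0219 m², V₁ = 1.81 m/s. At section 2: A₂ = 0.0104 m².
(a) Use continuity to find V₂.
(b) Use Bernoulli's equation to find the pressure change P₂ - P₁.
(a) Continuity: A₁V₁=A₂V₂ -> V₂=A₁V₁/A₂=0.0219*1.81/0.0104=3.81 m/s
(b) Bernoulli: P₂-P₁=0.5*rho*(V₁^2-V₂^2)/1000=0.5*1.225*(1.81^2-3.81^2)/1000=-0.006885 kPa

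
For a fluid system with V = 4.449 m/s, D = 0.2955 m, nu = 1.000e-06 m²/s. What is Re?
Formula: Re = \frac{V D}{\nu}
Re = 4.449·0.2955/1.000e-06 = 1.315e+06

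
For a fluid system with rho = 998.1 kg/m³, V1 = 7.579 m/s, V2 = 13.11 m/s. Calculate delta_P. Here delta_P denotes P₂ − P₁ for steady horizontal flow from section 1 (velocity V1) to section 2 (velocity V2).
Formula: \Delta P = \frac{1}{2} \rho (V_1^2 - V_2^2)
delta_P = 0.5·998.1·(7.579² − 13.11²)/1000 = -57.11 kPa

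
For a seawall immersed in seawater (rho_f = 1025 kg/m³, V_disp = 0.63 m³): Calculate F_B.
Formula: F_B = \rho_f g V_{disp}
F_B = 1025·9.81·0.63 = 6335 N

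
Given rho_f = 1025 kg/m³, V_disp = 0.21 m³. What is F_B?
Formula: F_B = \rho_f g V_{disp}
F_B = 1025·9.81·0.21 = 2112 N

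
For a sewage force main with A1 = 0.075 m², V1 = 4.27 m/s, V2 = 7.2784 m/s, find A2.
Formula: V_2 = \frac{A_1 V_1}{A_2}
Substituting knowns: 7.2784 = 0.075·4.27/A2
Solving for A2: A2 = 0.075·4.27/7.2784 = 0.044 m²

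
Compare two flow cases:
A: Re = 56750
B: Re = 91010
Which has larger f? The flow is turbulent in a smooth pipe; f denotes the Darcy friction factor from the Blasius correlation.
f(A) = 0.02047, f(B) = 0.01819. Answer: A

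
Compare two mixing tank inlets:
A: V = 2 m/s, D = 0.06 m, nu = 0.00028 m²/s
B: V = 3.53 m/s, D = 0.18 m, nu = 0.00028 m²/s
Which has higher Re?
Re(A) = 428.6, Re(B) = 2269. Answer: B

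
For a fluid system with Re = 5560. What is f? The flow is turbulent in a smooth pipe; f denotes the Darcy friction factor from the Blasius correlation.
Formula: f = \frac{0.316}{Re^{0.25}}
f = 0.316/5560^0.25 = 0.03659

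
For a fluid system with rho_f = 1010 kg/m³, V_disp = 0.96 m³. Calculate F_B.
Formula: F_B = \rho_f g V_{disp}
F_B = 1010·9.81·0.96 = 9512 N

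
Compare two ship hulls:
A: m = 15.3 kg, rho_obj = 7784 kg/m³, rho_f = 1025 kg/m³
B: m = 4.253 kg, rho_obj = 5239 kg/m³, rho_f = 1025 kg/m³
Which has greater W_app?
W_app(A) = 130.3 N, W_app(B) = 33.56 N. Answer: A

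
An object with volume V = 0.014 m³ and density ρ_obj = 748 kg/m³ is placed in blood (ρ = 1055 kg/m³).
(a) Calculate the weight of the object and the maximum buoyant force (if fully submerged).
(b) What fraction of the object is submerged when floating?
(a) W=rho_obj*g*V=748*9.81*0.014=102.7 N; F_B(max)=rho*g*V=1055*9.81*0.014=144.9 N
(b) Floating fraction=rho_obj/rho=748/1055=0.709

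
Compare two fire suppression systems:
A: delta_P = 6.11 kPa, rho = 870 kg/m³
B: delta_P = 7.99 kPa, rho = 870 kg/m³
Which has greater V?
V(A) = 3.748 m/s, V(B) = 4.286 m/s. Answer: B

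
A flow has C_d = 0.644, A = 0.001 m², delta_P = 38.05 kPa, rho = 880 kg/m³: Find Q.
Formula: Q = C_d A \sqrt{\frac{2 \Delta P}{\rho}}
Q = 0.644·0.001·√(2·(38.05·1000)/880)·1000 = 5.989 L/s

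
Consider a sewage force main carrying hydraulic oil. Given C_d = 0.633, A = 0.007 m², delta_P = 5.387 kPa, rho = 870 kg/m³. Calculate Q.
Formula: Q = C_d A \sqrt{\frac{2 \Delta P}{\rho}}
Q = 0.633·0.007·√(2·(5.387·1000)/870)·1000 = 15.59 L/s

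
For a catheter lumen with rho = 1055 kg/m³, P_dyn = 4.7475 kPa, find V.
Formula: P_{dyn} = \frac{1}{2} \rho V^2
Substituting knowns: 4.7475 = 0.5·1055·V²/1000
Solving for V: V = √(2·(4.7475·1000)/1055) = 3 m/s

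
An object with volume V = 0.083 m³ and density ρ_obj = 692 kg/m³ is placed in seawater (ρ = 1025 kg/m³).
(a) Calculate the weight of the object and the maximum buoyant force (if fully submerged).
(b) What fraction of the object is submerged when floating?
(a) W=rho_obj*g*V=692*9.81*0.083=563.4 N; F_B(max)=rho*g*V=1025*9.81*0.083=834.6 N
(b) Floating fraction=rho_obj/rho=692/1025=0.675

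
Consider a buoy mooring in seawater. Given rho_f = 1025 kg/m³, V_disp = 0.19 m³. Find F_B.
Formula: F_B = \rho_f g V_{disp}
F_B = 1025·9.81·0.19 = 1910 N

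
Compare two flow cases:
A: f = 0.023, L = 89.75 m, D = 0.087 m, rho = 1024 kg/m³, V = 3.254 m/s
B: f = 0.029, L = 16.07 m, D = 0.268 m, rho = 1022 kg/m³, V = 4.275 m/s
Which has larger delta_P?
delta_P(A) = 128.6 kPa, delta_P(B) = 16.24 kPa. Answer: A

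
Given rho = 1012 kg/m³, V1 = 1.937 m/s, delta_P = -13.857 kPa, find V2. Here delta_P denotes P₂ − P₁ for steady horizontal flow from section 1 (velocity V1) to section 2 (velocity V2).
Formula: \Delta P = \frac{1}{2} \rho (V_1^2 - V_2^2)
Substituting knowns: -13.857 = 0.5·1012·(1.937² − V2²)/1000
Solving for V2: V2 = √(1.937² − 2·(-13.857·1000)/1012) = 5.58 m/s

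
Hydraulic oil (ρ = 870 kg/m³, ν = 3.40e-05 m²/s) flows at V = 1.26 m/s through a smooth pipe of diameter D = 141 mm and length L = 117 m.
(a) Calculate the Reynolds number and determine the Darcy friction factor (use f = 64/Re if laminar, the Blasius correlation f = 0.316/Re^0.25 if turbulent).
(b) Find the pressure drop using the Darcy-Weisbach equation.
(a) Re = V·D/ν = 1.26·0.141/3.40e-05 = 5225.3 → turbulent (Re > 4000); f = 0.316/Re^0.25 = 0.316/5225.3^0.25 = 0.037167
(b) Darcy-Weisbach: ΔP = f·(L/D)·½ρV²/1000 = 0.037167·(117/0.141)·½·870·1.26²/1000 = 21.3 kPa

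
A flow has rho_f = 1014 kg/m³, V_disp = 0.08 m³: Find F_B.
Formula: F_B = \rho_f g V_{disp}
F_B = 1014·9.81·0.08 = 795.8 N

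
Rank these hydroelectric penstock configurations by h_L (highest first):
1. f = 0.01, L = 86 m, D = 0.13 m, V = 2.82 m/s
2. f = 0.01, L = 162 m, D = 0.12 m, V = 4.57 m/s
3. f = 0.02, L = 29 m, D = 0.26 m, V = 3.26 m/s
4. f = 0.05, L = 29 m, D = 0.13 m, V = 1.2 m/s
Case 1: h_L = 2.681 m
Case 2: h_L = 14.37 m
Case 3: h_L = 1.208 m
Case 4: h_L = 0.8186 m
Ranking (highest first): 2, 1, 3, 4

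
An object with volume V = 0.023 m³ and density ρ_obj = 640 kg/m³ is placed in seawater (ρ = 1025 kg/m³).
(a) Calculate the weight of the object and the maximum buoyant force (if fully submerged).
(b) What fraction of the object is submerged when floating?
(a) W=rho_obj*g*V=640*9.81*0.023=144.4 N; F_B(max)=rho*g*V=1025*9.81*0.023=231.3 N
(b) Floating fraction=rho_obj/rho=640/1025=0.624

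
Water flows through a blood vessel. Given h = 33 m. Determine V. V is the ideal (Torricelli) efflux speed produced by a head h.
Formula: V = \sqrt{2 g h}
V = √(2·9.81·33) = 25.45 m/s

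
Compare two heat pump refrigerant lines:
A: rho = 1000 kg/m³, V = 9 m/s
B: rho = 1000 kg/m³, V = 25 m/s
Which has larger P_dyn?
P_dyn(A) = 40.5 kPa, P_dyn(B) = 312.5 kPa. Answer: B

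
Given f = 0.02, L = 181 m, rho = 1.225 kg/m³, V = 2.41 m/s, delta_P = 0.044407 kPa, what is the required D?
Formula: \Delta P = f \frac{L}{D} \frac{\rho V^2}{2}
Substituting knowns: 0.044407 = 0.02·(181/D)·0.5·1.225·2.41²/1000
Solving for D: D = 0.02·181·0.5·1.225·2.41²/(0.044407·1000) = 0.29 m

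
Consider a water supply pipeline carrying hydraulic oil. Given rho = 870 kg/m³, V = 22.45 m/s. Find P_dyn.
Formula: P_{dyn} = \frac{1}{2} \rho V^2
P_dyn = 0.5·870·22.45²/1000 = 219.2 kPa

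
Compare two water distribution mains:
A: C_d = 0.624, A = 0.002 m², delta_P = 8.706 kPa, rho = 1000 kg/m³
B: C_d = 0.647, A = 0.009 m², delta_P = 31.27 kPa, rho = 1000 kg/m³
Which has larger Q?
Q(A) = 5.208 L/s, Q(B) = 46.05 L/s. Answer: B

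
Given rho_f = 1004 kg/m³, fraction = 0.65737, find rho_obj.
Formula: f_{sub} = \frac{\rho_{obj}}{\rho_f}
Substituting knowns: 0.65737 = rho_obj/1004
Solving for rho_obj: rho_obj = 0.65737·1004 = 660 kg/m³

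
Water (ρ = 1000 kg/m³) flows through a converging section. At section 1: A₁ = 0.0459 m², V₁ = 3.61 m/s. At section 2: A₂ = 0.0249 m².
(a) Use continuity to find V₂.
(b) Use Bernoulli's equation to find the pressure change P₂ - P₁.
(a) Continuity: A₁V₁=A₂V₂ -> V₂=A₁V₁/A₂=0.0459*3.61/0.0249=6.65 m/s
(b) Bernoulli: P₂-P₁=0.5*rho*(V₁^2-V₂^2)/1000=0.5*1000*(3.61^2-6.65^2)/1000=-15.6 kPa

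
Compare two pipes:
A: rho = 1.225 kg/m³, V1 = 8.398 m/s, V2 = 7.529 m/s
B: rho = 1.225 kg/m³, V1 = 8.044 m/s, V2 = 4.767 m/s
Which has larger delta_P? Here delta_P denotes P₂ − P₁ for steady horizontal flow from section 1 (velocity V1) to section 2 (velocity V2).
delta_P(A) = 0.008477 kPa, delta_P(B) = 0.02571 kPa. Answer: B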